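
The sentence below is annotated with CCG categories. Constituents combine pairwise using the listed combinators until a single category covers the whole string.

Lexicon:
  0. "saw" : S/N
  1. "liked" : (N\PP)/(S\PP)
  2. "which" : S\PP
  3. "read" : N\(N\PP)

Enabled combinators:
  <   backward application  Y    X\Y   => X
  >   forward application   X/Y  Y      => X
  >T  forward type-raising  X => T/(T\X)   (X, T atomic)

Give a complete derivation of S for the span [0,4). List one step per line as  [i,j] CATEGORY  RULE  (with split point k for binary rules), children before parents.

[0,1] S/N  lex  "saw"
[1,2] (N\PP)/(S\PP)  lex  "liked"
[2,3] S\PP  lex  "which"
[1,3] N\PP  >  k=2
[3,4] N\(N\PP)  lex  "read"
[1,4] N  <  k=3
[0,4] S  >  k=1

[0,4] S   >
  [0,1] "saw" : S/N
  [1,4] N   <
    [1,3] N\PP   >
      [1,2] "liked" : (N\PP)/(S\PP)
      [2,3] "which" : S\PP
    [3,4] "read" : N\(N\PP)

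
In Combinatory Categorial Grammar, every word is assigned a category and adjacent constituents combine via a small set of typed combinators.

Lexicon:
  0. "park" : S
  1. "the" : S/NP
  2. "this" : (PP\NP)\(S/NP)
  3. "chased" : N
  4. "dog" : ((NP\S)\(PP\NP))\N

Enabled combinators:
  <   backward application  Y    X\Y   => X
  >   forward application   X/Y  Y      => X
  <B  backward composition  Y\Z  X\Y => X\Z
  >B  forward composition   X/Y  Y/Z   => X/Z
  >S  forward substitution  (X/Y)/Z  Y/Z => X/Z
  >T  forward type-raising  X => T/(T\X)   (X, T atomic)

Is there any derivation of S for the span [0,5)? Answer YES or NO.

NO

S S/NP (PP\NP)\(S/NP) N ((NP\S)\(PP\NP))\N
CKY chart[0,5] = {N/(N\NP), NP, NP/(NP\NP), PP/(PP\NP), S/(S\NP)}; S ∉ chart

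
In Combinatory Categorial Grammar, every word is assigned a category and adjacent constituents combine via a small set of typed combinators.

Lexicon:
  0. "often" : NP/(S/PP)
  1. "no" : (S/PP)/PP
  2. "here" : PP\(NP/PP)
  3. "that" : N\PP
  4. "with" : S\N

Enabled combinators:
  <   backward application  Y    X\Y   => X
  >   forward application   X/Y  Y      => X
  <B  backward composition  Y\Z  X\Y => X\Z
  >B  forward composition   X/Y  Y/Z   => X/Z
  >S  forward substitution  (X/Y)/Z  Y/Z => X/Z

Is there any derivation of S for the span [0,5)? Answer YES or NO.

YES

[0,5] S   <
  [0,3] PP   <
    [0,2] NP/PP   >B
      [0,1] "often" : NP/(S/PP)
      [1,2] "no" : (S/PP)/PP
    [2,3] "here" : PP\(NP/PP)
  [3,5] S\PP   <B
    [3,4] "that" : N\PP
    [4,5] "with" : S\N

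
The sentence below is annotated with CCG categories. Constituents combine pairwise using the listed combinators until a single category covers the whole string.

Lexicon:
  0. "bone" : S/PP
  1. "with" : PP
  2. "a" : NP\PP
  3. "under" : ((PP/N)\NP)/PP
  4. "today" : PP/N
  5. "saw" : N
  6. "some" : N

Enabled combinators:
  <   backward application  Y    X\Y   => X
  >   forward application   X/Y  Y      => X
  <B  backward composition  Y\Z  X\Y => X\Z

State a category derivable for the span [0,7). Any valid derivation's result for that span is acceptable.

S

[0,7] S   >
  [0,1] "bone" : S/PP
  [1,7] PP   >
    [1,6] PP/N   <
      [1,3] NP   <
        [1,2] "with" : PP
        [2,3] "a" : NP\PP
      [3,6] (PP/N)\NP   >
        [3,4] "under" : ((PP/N)\NP)/PP
        [4,6] PP   >
          [4,5] "today" : PP/N
          [5,6] "saw" : N
    [6,7] "some" : N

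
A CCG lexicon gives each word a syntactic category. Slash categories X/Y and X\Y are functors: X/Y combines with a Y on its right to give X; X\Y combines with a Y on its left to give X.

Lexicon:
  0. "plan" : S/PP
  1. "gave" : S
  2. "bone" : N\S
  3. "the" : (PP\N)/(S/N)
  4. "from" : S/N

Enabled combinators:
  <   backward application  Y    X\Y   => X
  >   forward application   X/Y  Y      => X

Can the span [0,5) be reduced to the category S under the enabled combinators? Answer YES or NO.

YES

[0,5] S   >
  [0,1] "plan" : S/PP
  [1,5] PP   <
    [1,3] N   <
      [1,2] "gave" : S
      [2,3] "bone" : N\S
    [3,5] PP\N   >
      [3,4] "the" : (PP\N)/(S/N)
      [4,5] "from" : S/N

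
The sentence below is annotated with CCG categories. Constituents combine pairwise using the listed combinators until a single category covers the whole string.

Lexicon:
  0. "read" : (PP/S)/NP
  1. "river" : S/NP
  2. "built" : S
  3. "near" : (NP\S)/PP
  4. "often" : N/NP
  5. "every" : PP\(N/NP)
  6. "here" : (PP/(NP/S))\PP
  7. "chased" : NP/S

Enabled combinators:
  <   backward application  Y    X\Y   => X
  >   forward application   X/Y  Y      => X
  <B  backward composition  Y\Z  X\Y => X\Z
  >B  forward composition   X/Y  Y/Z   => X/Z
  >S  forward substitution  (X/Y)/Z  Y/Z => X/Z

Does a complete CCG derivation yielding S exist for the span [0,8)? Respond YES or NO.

NO

(PP/S)/NP S/NP S (NP\S)/PP N/NP PP\(N/NP) (PP/(NP/S))\PP NP/S
CKY chart[0,8] = {PP}; S ∉ chart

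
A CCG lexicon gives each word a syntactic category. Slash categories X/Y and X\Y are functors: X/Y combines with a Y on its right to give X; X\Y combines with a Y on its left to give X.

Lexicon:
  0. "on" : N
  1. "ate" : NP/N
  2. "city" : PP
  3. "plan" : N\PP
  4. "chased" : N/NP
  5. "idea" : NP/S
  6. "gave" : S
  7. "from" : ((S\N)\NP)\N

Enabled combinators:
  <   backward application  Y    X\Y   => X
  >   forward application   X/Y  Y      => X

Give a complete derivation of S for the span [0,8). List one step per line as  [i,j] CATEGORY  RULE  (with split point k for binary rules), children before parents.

[0,1] N  lex  "on"
[1,2] NP/N  lex  "ate"
[2,3] PP  lex  "city"
[3,4] N\PP  lex  "plan"
[2,4] N  <  k=3
[1,4] NP  >  k=2
[4,5] N/NP  lex  "chased"
[5,6] NP/S  lex  "idea"
[6,7] S  lex  "gave"
[5,7] NP  >  k=6
[4,7] N  >  k=5
[7,8] ((S\N)\NP)\N  lex  "from"
[4,8] (S\N)\NP  <  k=7
[1,8] S\N  <  k=4
[0,8] S  <  k=1

[0,8] S   <
  [0,1] "on" : N
  [1,8] S\N   <
    [1,4] NP   >
      [1,2] "ate" : NP/N
      [2,4] N   <
        [2,3] "city" : PP
        [3,4] "plan" : N\PP
    [4,8] (S\N)\NP   <
      [4,7] N   >
        [4,5] "chased" : N/NP
        [5,7] NP   >
          [5,6] "idea" : NP/S
          [6,7] "gave" : S
      [7,8] "from" : ((S\N)\NP)\N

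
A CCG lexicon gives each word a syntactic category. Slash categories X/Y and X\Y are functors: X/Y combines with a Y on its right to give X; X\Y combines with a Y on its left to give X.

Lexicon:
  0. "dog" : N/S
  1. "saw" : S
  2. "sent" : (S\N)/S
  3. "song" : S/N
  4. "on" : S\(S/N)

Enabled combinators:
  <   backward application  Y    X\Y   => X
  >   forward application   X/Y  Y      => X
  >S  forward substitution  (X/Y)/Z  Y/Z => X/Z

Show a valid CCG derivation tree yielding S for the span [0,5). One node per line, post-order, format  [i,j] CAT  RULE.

[0,5] S   <
  [0,2] N   >
    [0,1] "dog" : N/S
    [1,2] "saw" : S
  [2,5] S\N   >
    [2,3] "sent" : (S\N)/S
    [3,5] S   <
      [3,4] "song" : S/N
      [4,5] "on" : S\(S/N)

[0,1] N/S  lex  "dog"
[1,2] S  lex  "saw"
[0,2] N  >  k=1
[2,3] (S\N)/S  lex  "sent"
[3,4] S/N  lex  "song"
[4,5] S\(S/N)  lex  "on"
[3,5] S  <  k=4
[2,5] S\N  >  k=3
[0,5] S  <  k=2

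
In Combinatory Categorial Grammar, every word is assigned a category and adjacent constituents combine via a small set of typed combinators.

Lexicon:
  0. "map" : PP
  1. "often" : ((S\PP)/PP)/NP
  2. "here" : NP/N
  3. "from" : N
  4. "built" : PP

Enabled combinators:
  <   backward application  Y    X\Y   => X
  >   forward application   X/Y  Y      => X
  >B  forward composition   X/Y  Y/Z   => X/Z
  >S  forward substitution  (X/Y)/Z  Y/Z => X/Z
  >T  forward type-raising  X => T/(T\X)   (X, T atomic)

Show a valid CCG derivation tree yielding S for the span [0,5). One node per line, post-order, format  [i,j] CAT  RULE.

[0,5] S   <
  [0,1] "map" : PP
  [1,5] S\PP   >
    [1,4] (S\PP)/PP   >
      [1,2] "often" : ((S\PP)/PP)/NP
      [2,4] NP   >
        [2,3] "here" : NP/N
        [3,4] "from" : N
    [4,5] "built" : PP

[0,1] PP  lex  "map"
[1,2] ((S\PP)/PP)/NP  lex  "often"
[2,3] NP/N  lex  "here"
[3,4] N  lex  "from"
[2,4] NP  >  k=3
[1,4] (S\PP)/PP  >  k=2
[4,5] PP  lex  "built"
[1,5] S\PP  >  k=4
[0,5] S  <  k=1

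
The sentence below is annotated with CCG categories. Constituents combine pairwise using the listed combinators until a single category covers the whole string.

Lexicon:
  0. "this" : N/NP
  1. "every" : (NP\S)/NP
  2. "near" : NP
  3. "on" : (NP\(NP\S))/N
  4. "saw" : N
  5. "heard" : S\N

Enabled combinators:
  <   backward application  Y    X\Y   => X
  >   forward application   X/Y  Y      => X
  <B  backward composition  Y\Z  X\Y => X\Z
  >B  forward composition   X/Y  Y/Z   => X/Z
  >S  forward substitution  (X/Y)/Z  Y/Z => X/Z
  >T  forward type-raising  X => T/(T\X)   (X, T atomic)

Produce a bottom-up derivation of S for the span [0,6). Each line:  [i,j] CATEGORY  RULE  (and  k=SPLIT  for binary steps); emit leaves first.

[0,1] N/NP  lex  "this"
[1,2] (NP\S)/NP  lex  "every"
[2,3] NP  lex  "near"
[1,3] NP\S  >  k=2
[3,4] (NP\(NP\S))/N  lex  "on"
[4,5] N  lex  "saw"
[3,5] NP\(NP\S)  >  k=4
[1,5] NP  <  k=3
[0,5] N  >  k=1
[5,6] S\N  lex  "heard"
[0,6] S  <  k=5

[0,6] S   <
  [0,5] N   >
    [0,1] "this" : N/NP
    [1,5] NP   <
      [1,3] NP\S   >
        [1,2] "every" : (NP\S)/NP
        [2,3] "near" : NP
      [3,5] NP\(NP\S)   >
        [3,4] "on" : (NP\(NP\S))/N
        [4,5] "saw" : N
  [5,6] "heard" : S\N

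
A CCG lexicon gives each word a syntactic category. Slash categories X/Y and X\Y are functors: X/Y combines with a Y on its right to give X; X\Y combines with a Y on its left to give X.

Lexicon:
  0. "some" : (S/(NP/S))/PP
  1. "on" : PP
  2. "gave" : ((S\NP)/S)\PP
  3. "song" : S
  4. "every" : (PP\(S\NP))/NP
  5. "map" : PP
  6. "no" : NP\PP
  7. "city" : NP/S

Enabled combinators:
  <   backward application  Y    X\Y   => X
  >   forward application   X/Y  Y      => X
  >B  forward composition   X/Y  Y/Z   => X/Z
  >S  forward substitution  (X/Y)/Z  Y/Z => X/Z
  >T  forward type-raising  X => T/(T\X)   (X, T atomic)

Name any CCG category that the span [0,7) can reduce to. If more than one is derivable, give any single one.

[0,8] S   >
  [0,7] S/(NP/S)   >
    [0,1] "some" : (S/(NP/S))/PP
    [1,7] PP   <
      [1,4] S\NP   >
        [1,3] (S\NP)/S   <
          [1,2] "on" : PP
          [2,3] "gave" : ((S\NP)/S)\PP
        [3,4] "song" : S
      [4,7] PP\(S\NP)   >
        [4,5] "every" : (PP\(S\NP))/NP
        [5,7] NP   <
          [5,6] "map" : PP
          [6,7] "no" : NP\PP
  [7,8] "city" : NP/S

S/(NP/S)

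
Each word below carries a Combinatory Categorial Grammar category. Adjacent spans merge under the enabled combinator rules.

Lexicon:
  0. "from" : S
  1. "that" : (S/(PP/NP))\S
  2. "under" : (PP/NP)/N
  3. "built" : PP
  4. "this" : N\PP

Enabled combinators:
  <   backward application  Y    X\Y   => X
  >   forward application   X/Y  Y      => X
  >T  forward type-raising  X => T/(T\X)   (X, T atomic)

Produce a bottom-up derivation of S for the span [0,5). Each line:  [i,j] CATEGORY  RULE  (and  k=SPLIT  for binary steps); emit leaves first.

[0,5] S   >
  [0,2] S/(PP/NP)   <
    [0,1] "from" : S
    [1,2] "that" : (S/(PP/NP))\S
  [2,5] PP/NP   >
    [2,3] "under" : (PP/NP)/N
    [3,5] N   >
      [3,4] N/(N\PP)   >T
        [3,4] "built" : PP
      [4,5] "this" : N\PP

[0,1] S  lex  "from"
[1,2] (S/(PP/NP))\S  lex  "that"
[0,2] S/(PP/NP)  <  k=1
[2,3] (PP/NP)/N  lex  "under"
[3,4] PP  lex  "built"
[3,4] N/(N\PP)  >T
[4,5] N\PP  lex  "this"
[3,5] N  >  k=4
[2,5] PP/NP  >  k=3
[0,5] S  >  k=2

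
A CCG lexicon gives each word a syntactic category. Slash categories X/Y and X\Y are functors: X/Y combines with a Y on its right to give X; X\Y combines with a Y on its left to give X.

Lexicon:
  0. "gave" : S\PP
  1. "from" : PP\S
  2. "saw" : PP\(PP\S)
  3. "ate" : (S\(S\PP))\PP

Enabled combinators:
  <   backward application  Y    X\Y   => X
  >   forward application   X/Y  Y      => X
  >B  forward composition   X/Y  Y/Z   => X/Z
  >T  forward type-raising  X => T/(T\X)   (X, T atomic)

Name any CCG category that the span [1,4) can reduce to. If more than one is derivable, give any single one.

[0,4] S   <
  [0,1] "gave" : S\PP
  [1,4] S\(S\PP)   <
    [1,3] PP   <
      [1,2] "from" : PP\S
      [2,3] "saw" : PP\(PP\S)
    [3,4] "ate" : (S\(S\PP))\PP

S\(S\PP)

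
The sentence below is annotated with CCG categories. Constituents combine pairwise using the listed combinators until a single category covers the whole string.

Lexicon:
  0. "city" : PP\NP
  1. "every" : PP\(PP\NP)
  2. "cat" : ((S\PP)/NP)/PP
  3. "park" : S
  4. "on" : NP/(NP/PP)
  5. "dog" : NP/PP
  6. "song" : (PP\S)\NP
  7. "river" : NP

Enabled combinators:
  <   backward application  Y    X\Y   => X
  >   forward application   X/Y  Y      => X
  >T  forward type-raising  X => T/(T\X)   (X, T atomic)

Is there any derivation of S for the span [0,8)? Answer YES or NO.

YES

[0,8] S   <
  [0,2] PP   <
    [0,1] "city" : PP\NP
    [1,2] "every" : PP\(PP\NP)
  [2,8] S\PP   >
    [2,7] (S\PP)/NP   >
      [2,3] "cat" : ((S\PP)/NP)/PP
      [3,7] PP   >
        [3,4] PP/(PP\S)   >T
          [3,4] "park" : S
        [4,7] PP\S   <
          [4,6] NP   >
            [4,5] "on" : NP/(NP/PP)
            [5,6] "dog" : NP/PP
          [6,7] "song" : (PP\S)\NP
    [7,8] "river" : NP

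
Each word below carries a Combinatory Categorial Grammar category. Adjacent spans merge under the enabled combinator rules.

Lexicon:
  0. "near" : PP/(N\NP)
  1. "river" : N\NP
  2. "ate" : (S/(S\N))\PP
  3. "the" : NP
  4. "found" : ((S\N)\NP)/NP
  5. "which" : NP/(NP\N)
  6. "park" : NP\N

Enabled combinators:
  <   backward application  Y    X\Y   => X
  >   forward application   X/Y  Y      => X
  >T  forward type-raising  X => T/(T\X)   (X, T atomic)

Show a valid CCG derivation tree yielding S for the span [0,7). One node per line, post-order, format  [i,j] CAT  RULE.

[0,1] PP/(N\NP)  lex  "near"
[1,2] N\NP  lex  "river"
[0,2] PP  >  k=1
[2,3] (S/(S\N))\PP  lex  "ate"
[0,3] S/(S\N)  <  k=2
[3,4] NP  lex  "the"
[4,5] ((S\N)\NP)/NP  lex  "found"
[5,6] NP/(NP\N)  lex  "which"
[6,7] NP\N  lex  "park"
[5,7] NP  >  k=6
[4,7] (S\N)\NP  >  k=5
[3,7] S\N  <  k=4
[0,7] S  >  k=3

[0,7] S   >
  [0,3] S/(S\N)   <
    [0,2] PP   >
      [0,1] "near" : PP/(N\NP)
      [1,2] "river" : N\NP
    [2,3] "ate" : (S/(S\N))\PP
  [3,7] S\N   <
    [3,4] "the" : NP
    [4,7] (S\N)\NP   >
      [4,5] "found" : ((S\N)\NP)/NP
      [5,7] NP   >
        [5,6] "which" : NP/(NP\N)
        [6,7] "park" : NP\N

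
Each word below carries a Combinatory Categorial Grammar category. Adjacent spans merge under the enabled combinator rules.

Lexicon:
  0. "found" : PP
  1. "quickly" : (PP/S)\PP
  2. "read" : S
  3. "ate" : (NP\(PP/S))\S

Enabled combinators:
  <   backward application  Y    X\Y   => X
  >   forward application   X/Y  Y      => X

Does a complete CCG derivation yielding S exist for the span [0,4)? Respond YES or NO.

PP (PP/S)\PP S (NP\(PP/S))\S
CKY chart[0,4] = {NP}; S ∉ chart

NO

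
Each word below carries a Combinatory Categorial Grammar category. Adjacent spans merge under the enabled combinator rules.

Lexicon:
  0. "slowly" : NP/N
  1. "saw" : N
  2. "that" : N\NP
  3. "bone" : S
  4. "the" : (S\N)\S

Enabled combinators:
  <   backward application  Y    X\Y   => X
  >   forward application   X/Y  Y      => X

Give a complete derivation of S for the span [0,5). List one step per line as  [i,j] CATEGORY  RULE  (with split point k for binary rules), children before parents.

[0,1] NP/N  lex  "slowly"
[1,2] N  lex  "saw"
[0,2] NP  >  k=1
[2,3] N\NP  lex  "that"
[0,3] N  <  k=2
[3,4] S  lex  "bone"
[4,5] (S\N)\S  lex  "the"
[3,5] S\N  <  k=4
[0,5] S  <  k=3

[0,5] S   <
  [0,3] N   <
    [0,2] NP   >
      [0,1] "slowly" : NP/N
      [1,2] "saw" : N
    [2,3] "that" : N\NP
  [3,5] S\N   <
    [3,4] "bone" : S
    [4,5] "the" : (S\N)\S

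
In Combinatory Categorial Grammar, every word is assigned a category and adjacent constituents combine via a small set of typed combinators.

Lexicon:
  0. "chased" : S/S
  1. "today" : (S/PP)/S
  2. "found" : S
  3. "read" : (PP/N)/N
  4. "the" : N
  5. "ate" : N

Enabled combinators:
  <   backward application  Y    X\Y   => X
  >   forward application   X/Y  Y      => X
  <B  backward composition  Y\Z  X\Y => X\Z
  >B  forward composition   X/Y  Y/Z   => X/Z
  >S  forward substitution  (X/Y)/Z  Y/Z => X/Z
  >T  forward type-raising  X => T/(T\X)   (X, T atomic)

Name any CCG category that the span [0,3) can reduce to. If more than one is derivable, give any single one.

S/PP

[0,6] S   >
  [0,3] S/PP   >B
    [0,1] "chased" : S/S
    [1,3] S/PP   >
      [1,2] "today" : (S/PP)/S
      [2,3] "found" : S
  [3,6] PP   >
    [3,5] PP/N   >
      [3,4] "read" : (PP/N)/N
      [4,5] "the" : N
    [5,6] "ate" : N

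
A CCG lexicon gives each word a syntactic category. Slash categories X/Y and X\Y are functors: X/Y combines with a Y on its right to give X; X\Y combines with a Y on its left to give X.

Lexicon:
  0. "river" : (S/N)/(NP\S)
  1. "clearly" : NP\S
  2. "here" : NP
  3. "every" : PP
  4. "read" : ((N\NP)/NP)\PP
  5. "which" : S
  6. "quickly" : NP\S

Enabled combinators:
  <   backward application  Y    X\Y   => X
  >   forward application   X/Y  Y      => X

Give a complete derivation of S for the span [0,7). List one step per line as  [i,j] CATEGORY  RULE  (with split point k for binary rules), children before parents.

[0,7] S   >
  [0,2] S/N   >
    [0,1] "river" : (S/N)/(NP\S)
    [1,2] "clearly" : NP\S
  [2,7] N   <
    [2,3] "here" : NP
    [3,7] N\NP   >
      [3,5] (N\NP)/NP   <
        [3,4] "every" : PP
        [4,5] "read" : ((N\NP)/NP)\PP
      [5,7] NP   <
        [5,6] "which" : S
        [6,7] "quickly" : NP\S

[0,1] (S/N)/(NP\S)  lex  "river"
[1,2] NP\S  lex  "clearly"
[0,2] S/N  >  k=1
[2,3] NP  lex  "here"
[3,4] PP  lex  "every"
[4,5] ((N\NP)/NP)\PP  lex  "read"
[3,5] (N\NP)/NP  <  k=4
[5,6] S  lex  "which"
[6,7] NP\S  lex  "quickly"
[5,7] NP  <  k=6
[3,7] N\NP  >  k=5
[2,7] N  <  k=3
[0,7] S  >  k=2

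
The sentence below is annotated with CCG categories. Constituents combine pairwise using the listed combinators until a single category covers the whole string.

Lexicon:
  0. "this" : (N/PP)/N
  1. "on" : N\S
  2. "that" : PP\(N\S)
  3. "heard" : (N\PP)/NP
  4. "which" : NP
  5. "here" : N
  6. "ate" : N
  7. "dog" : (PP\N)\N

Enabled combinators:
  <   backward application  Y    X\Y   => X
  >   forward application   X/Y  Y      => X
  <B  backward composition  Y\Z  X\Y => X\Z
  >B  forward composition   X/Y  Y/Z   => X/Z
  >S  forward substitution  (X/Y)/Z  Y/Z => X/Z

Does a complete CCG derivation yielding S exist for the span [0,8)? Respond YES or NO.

(N/PP)/N N\S PP\(N\S) (N\PP)/NP NP N N (PP\N)\N
CKY chart[0,8] = {N}; S ∉ chart

NO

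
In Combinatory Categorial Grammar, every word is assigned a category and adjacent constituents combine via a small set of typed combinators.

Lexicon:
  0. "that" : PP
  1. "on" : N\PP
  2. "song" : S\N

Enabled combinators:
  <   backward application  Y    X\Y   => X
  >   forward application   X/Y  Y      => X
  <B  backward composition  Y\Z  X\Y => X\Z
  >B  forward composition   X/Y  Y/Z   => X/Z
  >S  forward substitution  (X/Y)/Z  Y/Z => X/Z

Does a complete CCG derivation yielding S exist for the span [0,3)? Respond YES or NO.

YES

[0,3] S   <
  [0,2] N   <
    [0,1] "that" : PP
    [1,2] "on" : N\PP
  [2,3] "song" : S\N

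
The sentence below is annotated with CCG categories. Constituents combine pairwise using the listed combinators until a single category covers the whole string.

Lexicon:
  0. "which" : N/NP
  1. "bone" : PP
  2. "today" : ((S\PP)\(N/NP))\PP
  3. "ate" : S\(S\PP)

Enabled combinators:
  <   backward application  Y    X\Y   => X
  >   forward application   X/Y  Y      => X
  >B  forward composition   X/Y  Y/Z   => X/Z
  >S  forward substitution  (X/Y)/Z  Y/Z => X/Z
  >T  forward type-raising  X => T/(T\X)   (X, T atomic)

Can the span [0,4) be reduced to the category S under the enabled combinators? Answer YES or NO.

[0,4] S   <
  [0,3] S\PP   <
    [0,1] "which" : N/NP
    [1,3] (S\PP)\(N/NP)   <
      [1,2] "bone" : PP
      [2,3] "today" : ((S\PP)\(N/NP))\PP
  [3,4] "ate" : S\(S\PP)

YES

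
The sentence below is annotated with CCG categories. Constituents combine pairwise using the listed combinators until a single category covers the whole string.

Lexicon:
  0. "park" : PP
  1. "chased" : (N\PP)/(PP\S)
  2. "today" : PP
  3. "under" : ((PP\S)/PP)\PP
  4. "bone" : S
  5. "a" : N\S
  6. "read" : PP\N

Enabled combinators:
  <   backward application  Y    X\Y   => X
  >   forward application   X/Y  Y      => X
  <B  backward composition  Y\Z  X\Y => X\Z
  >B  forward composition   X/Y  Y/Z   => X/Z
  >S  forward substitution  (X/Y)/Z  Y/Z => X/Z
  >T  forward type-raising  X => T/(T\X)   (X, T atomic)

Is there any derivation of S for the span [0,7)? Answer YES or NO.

NO

PP (N\PP)/(PP\S) PP ((PP\S)/PP)\PP S N\S PP\N
CKY chart[0,7] = {N, N/(N\N), N/(PP\PP), NP/(NP\N), PP/(PP\N), S/(S\N)}; S ∉ chart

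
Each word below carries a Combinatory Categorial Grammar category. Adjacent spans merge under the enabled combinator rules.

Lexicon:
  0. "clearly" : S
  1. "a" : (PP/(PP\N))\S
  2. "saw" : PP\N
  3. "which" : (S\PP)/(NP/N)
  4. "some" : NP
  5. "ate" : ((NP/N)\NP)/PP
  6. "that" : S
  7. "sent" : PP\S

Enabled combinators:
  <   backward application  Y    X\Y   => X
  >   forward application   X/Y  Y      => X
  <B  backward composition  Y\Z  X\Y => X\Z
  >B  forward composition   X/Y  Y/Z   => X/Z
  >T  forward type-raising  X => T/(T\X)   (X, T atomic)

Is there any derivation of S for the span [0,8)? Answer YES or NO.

YES

[0,8] S   <
  [0,3] PP   >
    [0,2] PP/(PP\N)   <
      [0,1] "clearly" : S
      [1,2] "a" : (PP/(PP\N))\S
    [2,3] "saw" : PP\N
  [3,8] S\PP   >
    [3,4] "which" : (S\PP)/(NP/N)
    [4,8] NP/N   <
      [4,5] "some" : NP
      [5,8] (NP/N)\NP   >
        [5,6] "ate" : ((NP/N)\NP)/PP
        [6,8] PP   <
          [6,7] "that" : S
          [7,8] "sent" : PP\S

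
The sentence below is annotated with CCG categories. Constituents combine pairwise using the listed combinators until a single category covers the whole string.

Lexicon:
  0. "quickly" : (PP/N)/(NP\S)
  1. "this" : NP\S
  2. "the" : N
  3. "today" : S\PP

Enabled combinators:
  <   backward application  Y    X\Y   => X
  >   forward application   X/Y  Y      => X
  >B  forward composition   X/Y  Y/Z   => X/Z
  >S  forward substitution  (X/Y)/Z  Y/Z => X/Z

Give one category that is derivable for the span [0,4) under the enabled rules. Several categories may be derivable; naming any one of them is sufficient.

S

[0,4] S   <
  [0,3] PP   >
    [0,2] PP/N   >
      [0,1] "quickly" : (PP/N)/(NP\S)
      [1,2] "this" : NP\S
    [2,3] "the" : N
  [3,4] "today" : S\PP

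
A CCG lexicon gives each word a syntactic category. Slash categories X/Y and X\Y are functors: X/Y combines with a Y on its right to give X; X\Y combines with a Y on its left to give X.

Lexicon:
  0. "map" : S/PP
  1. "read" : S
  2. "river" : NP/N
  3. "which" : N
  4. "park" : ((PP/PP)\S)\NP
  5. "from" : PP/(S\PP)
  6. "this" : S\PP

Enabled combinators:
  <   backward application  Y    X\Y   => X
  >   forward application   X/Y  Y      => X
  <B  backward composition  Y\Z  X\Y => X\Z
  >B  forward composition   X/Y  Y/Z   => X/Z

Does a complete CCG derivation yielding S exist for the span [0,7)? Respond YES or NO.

YES

[0,7] S   >
  [0,5] S/PP   >B
    [0,1] "map" : S/PP
    [1,5] PP/PP   <
      [1,2] "read" : S
      [2,5] (PP/PP)\S   <
        [2,4] NP   >
          [2,3] "river" : NP/N
          [3,4] "which" : N
        [4,5] "park" : ((PP/PP)\S)\NP
  [5,7] PP   >
    [5,6] "from" : PP/(S\PP)
    [6,7] "this" : S\PP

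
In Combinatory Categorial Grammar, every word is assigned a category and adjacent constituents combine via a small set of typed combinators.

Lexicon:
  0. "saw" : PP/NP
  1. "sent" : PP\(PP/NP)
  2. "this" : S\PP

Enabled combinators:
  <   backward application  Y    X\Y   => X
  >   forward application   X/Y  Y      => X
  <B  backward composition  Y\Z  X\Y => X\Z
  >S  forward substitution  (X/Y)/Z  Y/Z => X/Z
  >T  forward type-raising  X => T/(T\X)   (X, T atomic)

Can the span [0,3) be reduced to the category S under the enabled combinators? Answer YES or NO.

[0,3] S   <
  [0,2] PP   <
    [0,1] "saw" : PP/NP
    [1,2] "sent" : PP\(PP/NP)
  [2,3] "this" : S\PP

YES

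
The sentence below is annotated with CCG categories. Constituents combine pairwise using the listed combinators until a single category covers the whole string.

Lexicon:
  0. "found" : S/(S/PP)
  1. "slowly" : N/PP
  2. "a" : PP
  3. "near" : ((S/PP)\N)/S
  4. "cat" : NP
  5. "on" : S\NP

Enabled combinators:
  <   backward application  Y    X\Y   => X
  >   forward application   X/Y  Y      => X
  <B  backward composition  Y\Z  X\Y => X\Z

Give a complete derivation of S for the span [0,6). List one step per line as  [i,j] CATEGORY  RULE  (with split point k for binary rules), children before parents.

[0,6] S   >
  [0,1] "found" : S/(S/PP)
  [1,6] S/PP   <
    [1,3] N   >
      [1,2] "slowly" : N/PP
      [2,3] "a" : PP
    [3,6] (S/PP)\N   >
      [3,4] "near" : ((S/PP)\N)/S
      [4,6] S   <
        [4,5] "cat" : NP
        [5,6] "on" : S\NP

[0,1] S/(S/PP)  lex  "found"
[1,2] N/PP  lex  "slowly"
[2,3] PP  lex  "a"
[1,3] N  >  k=2
[3,4] ((S/PP)\N)/S  lex  "near"
[4,5] NP  lex  "cat"
[5,6] S\NP  lex  "on"
[4,6] S  <  k=5
[3,6] (S/PP)\N  >  k=4
[1,6] S/PP  <  k=3
[0,6] S  >  k=1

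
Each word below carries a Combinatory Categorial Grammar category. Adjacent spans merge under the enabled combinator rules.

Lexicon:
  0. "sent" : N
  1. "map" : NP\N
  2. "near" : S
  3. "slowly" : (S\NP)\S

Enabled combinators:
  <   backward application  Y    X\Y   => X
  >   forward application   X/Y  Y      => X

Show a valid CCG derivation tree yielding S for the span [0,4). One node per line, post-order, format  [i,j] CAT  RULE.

[0,1] N  lex  "sent"
[1,2] NP\N  lex  "map"
[0,2] NP  <  k=1
[2,3] S  lex  "near"
[3,4] (S\NP)\S  lex  "slowly"
[2,4] S\NP  <  k=3
[0,4] S  <  k=2

[0,4] S   <
  [0,2] NP   <
    [0,1] "sent" : N
    [1,2] "map" : NP\N
  [2,4] S\NP   <
    [2,3] "near" : S
    [3,4] "slowly" : (S\NP)\S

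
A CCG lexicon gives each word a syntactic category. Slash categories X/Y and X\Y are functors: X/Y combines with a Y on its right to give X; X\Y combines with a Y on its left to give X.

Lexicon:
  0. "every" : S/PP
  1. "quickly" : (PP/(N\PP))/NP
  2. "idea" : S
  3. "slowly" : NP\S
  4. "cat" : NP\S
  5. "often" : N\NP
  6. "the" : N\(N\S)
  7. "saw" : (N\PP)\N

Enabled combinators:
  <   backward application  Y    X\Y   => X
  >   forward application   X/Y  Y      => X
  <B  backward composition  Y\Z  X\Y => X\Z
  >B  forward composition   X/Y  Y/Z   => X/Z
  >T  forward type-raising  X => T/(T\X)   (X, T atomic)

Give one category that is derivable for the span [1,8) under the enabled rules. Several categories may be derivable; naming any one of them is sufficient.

PP

[0,8] S   >
  [0,1] "every" : S/PP
  [1,8] PP   >
    [1,4] PP/(N\PP)   >
      [1,2] "quickly" : (PP/(N\PP))/NP
      [2,4] NP   <
        [2,3] "idea" : S
        [3,4] "slowly" : NP\S
    [4,8] N\PP   <
      [4,7] N   <
        [4,6] N\S   <B
          [4,5] "cat" : NP\S
          [5,6] "often" : N\NP
        [6,7] "the" : N\(N\S)
      [7,8] "saw" : (N\PP)\N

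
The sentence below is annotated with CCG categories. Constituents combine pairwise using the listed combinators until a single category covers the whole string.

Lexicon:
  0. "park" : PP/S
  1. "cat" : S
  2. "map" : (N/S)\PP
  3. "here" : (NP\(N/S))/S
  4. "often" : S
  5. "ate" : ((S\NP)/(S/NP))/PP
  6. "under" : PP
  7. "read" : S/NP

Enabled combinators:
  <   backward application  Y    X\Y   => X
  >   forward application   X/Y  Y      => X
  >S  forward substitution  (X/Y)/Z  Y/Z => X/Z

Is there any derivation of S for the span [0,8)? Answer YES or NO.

YES

[0,8] S   <
  [0,5] NP   <
    [0,3] N/S   <
      [0,2] PP   >
        [0,1] "park" : PP/S
        [1,2] "cat" : S
      [2,3] "map" : (N/S)\PP
    [3,5] NP\(N/S)   >
      [3,4] "here" : (NP\(N/S))/S
      [4,5] "often" : S
  [5,8] S\NP   >
    [5,7] (S\NP)/(S/NP)   >
      [5,6] "ate" : ((S\NP)/(S/NP))/PP
      [6,7] "under" : PP
    [7,8] "read" : S/NP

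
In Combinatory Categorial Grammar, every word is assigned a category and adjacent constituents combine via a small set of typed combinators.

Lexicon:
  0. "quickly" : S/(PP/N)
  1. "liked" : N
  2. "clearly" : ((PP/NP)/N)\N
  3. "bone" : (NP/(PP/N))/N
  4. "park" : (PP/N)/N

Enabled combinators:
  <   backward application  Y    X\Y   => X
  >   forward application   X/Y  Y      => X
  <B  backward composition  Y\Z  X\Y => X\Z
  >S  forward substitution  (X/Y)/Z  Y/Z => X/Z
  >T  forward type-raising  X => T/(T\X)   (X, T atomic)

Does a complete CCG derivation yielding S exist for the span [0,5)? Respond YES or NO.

YES

[0,5] S   >
  [0,1] "quickly" : S/(PP/N)
  [1,5] PP/N   >S
    [1,3] (PP/NP)/N   <
      [1,2] "liked" : N
      [2,3] "clearly" : ((PP/NP)/N)\N
    [3,5] NP/N   >S
      [3,4] "bone" : (NP/(PP/N))/N
      [4,5] "park" : (PP/N)/N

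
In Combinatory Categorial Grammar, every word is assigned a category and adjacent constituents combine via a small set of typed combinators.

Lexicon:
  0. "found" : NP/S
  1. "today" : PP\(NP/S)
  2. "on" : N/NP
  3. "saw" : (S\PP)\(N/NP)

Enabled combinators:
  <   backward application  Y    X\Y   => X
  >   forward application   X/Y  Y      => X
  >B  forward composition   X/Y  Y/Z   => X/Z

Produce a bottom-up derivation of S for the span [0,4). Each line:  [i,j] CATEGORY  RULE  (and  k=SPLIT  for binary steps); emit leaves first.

[0,4] S   <
  [0,2] PP   <
    [0,1] "found" : NP/S
    [1,2] "today" : PP\(NP/S)
  [2,4] S\PP   <
    [2,3] "on" : N/NP
    [3,4] "saw" : (S\PP)\(N/NP)

[0,1] NP/S  lex  "found"
[1,2] PP\(NP/S)  lex  "today"
[0,2] PP  <  k=1
[2,3] N/NP  lex  "on"
[3,4] (S\PP)\(N/NP)  lex  "saw"
[2,4] S\PP  <  k=3
[0,4] S  <  k=2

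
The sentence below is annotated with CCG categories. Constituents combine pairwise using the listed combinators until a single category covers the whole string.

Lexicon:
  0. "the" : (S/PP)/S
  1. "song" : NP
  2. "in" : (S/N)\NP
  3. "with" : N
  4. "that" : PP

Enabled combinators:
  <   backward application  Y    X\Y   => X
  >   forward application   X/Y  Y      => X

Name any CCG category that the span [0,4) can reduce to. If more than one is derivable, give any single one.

S/PP

[0,5] S   >
  [0,4] S/PP   >
    [0,1] "the" : (S/PP)/S
    [1,4] S   >
      [1,3] S/N   <
        [1,2] "song" : NP
        [2,3] "in" : (S/N)\NP
      [3,4] "with" : N
  [4,5] "that" : PP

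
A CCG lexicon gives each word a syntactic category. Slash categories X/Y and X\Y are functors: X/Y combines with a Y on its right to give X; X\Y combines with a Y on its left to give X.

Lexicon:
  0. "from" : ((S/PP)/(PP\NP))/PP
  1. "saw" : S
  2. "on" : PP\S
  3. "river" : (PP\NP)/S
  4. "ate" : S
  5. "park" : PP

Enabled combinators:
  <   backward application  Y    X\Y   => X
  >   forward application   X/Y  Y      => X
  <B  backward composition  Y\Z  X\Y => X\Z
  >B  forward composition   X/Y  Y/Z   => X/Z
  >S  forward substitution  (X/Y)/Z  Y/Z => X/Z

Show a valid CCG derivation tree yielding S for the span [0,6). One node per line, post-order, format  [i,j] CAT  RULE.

[0,6] S   >
  [0,5] S/PP   >
    [0,3] (S/PP)/(PP\NP)   >
      [0,1] "from" : ((S/PP)/(PP\NP))/PP
      [1,3] PP   <
        [1,2] "saw" : S
        [2,3] "on" : PP\S
    [3,5] PP\NP   >
      [3,4] "river" : (PP\NP)/S
      [4,5] "ate" : S
  [5,6] "park" : PP

[0,1] ((S/PP)/(PP\NP))/PP  lex  "from"
[1,2] S  lex  "saw"
[2,3] PP\S  lex  "on"
[1,3] PP  <  k=2
[0,3] (S/PP)/(PP\NP)  >  k=1
[3,4] (PP\NP)/S  lex  "river"
[4,5] S  lex  "ate"
[3,5] PP\NP  >  k=4
[0,5] S/PP  >  k=3
[5,6] PP  lex  "park"
[0,6] S  >  k=5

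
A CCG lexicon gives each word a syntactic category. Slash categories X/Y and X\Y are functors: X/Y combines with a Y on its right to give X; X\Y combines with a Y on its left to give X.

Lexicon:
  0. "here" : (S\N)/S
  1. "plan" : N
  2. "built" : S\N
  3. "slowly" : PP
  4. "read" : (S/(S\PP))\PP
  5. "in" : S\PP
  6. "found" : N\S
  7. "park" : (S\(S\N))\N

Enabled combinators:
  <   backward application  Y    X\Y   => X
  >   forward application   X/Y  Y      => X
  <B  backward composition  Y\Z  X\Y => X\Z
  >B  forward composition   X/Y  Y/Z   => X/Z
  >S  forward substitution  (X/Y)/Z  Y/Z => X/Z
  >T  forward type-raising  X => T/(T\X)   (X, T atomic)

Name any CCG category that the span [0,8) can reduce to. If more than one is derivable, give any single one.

[0,8] S   <
  [0,3] S\N   >
    [0,1] "here" : (S\N)/S
    [1,3] S   <
      [1,2] "plan" : N
      [2,3] "built" : S\N
  [3,8] S\(S\N)   <
    [3,7] N   <
      [3,6] S   >
        [3,5] S/(S\PP)   <
          [3,4] "slowly" : PP
          [4,5] "read" : (S/(S\PP))\PP
        [5,6] "in" : S\PP
      [6,7] "found" : N\S
    [7,8] "park" : (S\(S\N))\N

S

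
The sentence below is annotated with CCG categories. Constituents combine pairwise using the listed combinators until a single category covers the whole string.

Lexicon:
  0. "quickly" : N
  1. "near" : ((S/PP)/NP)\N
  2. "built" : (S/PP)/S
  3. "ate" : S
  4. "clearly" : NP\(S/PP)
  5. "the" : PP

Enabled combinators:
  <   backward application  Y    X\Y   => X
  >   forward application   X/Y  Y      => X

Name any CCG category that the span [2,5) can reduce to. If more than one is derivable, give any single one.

[0,6] S   >
  [0,5] S/PP   >
    [0,2] (S/PP)/NP   <
      [0,1] "quickly" : N
      [1,2] "near" : ((S/PP)/NP)\N
    [2,5] NP   <
      [2,4] S/PP   >
        [2,3] "built" : (S/PP)/S
        [3,4] "ate" : S
      [4,5] "clearly" : NP\(S/PP)
  [5,6] "the" : PP

NP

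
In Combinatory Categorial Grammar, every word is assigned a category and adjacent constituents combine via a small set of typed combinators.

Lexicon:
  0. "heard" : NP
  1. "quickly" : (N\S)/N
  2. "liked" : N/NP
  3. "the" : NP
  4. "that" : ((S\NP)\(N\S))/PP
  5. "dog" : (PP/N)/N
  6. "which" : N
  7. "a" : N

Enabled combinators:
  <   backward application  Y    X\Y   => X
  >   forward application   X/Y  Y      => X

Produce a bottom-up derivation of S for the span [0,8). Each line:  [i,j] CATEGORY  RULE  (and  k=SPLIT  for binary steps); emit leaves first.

[0,1] NP  lex  "heard"
[1,2] (N\S)/N  lex  "quickly"
[2,3] N/NP  lex  "liked"
[3,4] NP  lex  "the"
[2,4] N  >  k=3
[1,4] N\S  >  k=2
[4,5] ((S\NP)\(N\S))/PP  lex  "that"
[5,6] (PP/N)/N  lex  "dog"
[6,7] N  lex  "which"
[5,7] PP/N  >  k=6
[7,8] N  lex  "a"
[5,8] PP  >  k=7
[4,8] (S\NP)\(N\S)  >  k=5
[1,8] S\NP  <  k=4
[0,8] S  <  k=1

[0,8] S   <
  [0,1] "heard" : NP
  [1,8] S\NP   <
    [1,4] N\S   >
      [1,2] "quickly" : (N\S)/N
      [2,4] N   >
        [2,3] "liked" : N/NP
        [3,4] "the" : NP
    [4,8] (S\NP)\(N\S)   >
      [4,5] "that" : ((S\NP)\(N\S))/PP
      [5,8] PP   >
        [5,7] PP/N   >
          [5,6] "dog" : (PP/N)/N
          [6,7] "which" : N
        [7,8] "a" : N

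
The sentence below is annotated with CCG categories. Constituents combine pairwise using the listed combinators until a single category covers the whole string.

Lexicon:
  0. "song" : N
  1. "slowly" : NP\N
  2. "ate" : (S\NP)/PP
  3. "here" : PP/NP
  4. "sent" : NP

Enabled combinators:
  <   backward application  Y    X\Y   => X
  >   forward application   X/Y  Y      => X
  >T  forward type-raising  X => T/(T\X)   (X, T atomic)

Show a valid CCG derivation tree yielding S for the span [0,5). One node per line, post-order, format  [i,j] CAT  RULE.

[0,1] N  lex  "song"
[1,2] NP\N  lex  "slowly"
[0,2] NP  <  k=1
[2,3] (S\NP)/PP  lex  "ate"
[3,4] PP/NP  lex  "here"
[4,5] NP  lex  "sent"
[3,5] PP  >  k=4
[2,5] S\NP  >  k=3
[0,5] S  <  k=2

[0,5] S   <
  [0,2] NP   <
    [0,1] "song" : N
    [1,2] "slowly" : NP\N
  [2,5] S\NP   >
    [2,3] "ate" : (S\NP)/PP
    [3,5] PP   >
      [3,4] "here" : PP/NP
      [4,5] "sent" : NP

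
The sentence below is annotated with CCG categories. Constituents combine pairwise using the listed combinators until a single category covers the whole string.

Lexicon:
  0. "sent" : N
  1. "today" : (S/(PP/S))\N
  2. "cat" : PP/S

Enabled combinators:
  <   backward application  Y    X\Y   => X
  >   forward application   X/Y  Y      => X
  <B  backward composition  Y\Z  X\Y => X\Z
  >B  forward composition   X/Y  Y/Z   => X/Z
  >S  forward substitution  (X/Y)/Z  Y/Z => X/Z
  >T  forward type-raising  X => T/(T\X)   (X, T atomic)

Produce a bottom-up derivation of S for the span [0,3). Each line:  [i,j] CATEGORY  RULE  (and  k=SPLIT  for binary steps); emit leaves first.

[0,1] N  lex  "sent"
[1,2] (S/(PP/S))\N  lex  "today"
[0,2] S/(PP/S)  <  k=1
[2,3] PP/S  lex  "cat"
[0,3] S  >  k=2

[0,3] S   >
  [0,2] S/(PP/S)   <
    [0,1] "sent" : N
    [1,2] "today" : (S/(PP/S))\N
  [2,3] "cat" : PP/S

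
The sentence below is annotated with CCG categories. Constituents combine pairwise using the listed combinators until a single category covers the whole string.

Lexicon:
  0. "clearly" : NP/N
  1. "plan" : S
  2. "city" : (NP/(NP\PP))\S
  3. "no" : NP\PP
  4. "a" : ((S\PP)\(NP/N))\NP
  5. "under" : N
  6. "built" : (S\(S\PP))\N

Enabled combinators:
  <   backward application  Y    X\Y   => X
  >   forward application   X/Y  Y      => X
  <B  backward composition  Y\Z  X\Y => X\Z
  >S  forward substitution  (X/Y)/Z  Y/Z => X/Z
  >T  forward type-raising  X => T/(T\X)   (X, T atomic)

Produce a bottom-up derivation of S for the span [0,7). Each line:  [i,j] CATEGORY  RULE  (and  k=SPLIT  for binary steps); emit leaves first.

[0,7] S   <
  [0,5] S\PP   <
    [0,1] "clearly" : NP/N
    [1,5] (S\PP)\(NP/N)   <
      [1,4] NP   >
        [1,3] NP/(NP\PP)   <
          [1,2] "plan" : S
          [2,3] "city" : (NP/(NP\PP))\S
        [3,4] "no" : NP\PP
      [4,5] "a" : ((S\PP)\(NP/N))\NP
  [5,7] S\(S\PP)   <
    [5,6] "under" : N
    [6,7] "built" : (S\(S\PP))\N

[0,1] NP/N  lex  "clearly"
[1,2] S  lex  "plan"
[2,3] (NP/(NP\PP))\S  lex  "city"
[1,3] NP/(NP\PP)  <  k=2
[3,4] NP\PP  lex  "no"
[1,4] NP  >  k=3
[4,5] ((S\PP)\(NP/N))\NP  lex  "a"
[1,5] (S\PP)\(NP/N)  <  k=4
[0,5] S\PP  <  k=1
[5,6] N  lex  "under"
[6,7] (S\(S\PP))\N  lex  "built"
[5,7] S\(S\PP)  <  k=6
[0,7] S  <  k=5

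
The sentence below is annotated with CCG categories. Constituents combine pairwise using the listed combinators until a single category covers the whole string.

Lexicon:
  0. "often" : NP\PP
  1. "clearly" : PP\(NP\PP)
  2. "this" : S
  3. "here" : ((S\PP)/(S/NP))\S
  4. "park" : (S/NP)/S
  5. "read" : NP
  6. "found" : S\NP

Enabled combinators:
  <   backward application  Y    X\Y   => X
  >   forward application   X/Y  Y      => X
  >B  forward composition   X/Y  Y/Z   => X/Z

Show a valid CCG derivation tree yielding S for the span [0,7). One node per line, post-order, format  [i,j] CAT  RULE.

[0,1] NP\PP  lex  "often"
[1,2] PP\(NP\PP)  lex  "clearly"
[0,2] PP  <  k=1
[2,3] S  lex  "this"
[3,4] ((S\PP)/(S/NP))\S  lex  "here"
[2,4] (S\PP)/(S/NP)  <  k=3
[4,5] (S/NP)/S  lex  "park"
[5,6] NP  lex  "read"
[6,7] S\NP  lex  "found"
[5,7] S  <  k=6
[4,7] S/NP  >  k=5
[2,7] S\PP  >  k=4
[0,7] S  <  k=2

[0,7] S   <
  [0,2] PP   <
    [0,1] "often" : NP\PP
    [1,2] "clearly" : PP\(NP\PP)
  [2,7] S\PP   >
    [2,4] (S\PP)/(S/NP)   <
      [2,3] "this" : S
      [3,4] "here" : ((S\PP)/(S/NP))\S
    [4,7] S/NP   >
      [4,5] "park" : (S/NP)/S
      [5,7] S   <
        [5,6] "read" : NP
        [6,7] "found" : S\NP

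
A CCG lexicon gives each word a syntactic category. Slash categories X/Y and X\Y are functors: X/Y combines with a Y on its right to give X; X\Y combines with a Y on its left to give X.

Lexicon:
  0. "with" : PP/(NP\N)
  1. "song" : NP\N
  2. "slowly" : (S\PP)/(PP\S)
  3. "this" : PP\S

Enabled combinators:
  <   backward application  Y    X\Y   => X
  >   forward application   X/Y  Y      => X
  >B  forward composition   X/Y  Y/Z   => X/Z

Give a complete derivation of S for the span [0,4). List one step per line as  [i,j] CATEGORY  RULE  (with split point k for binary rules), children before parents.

[0,4] S   <
  [0,2] PP   >
    [0,1] "with" : PP/(NP\N)
    [1,2] "song" : NP\N
  [2,4] S\PP   >
    [2,3] "slowly" : (S\PP)/(PP\S)
    [3,4] "this" : PP\S

[0,1] PP/(NP\N)  lex  "with"
[1,2] NP\N  lex  "song"
[0,2] PP  >  k=1
[2,3] (S\PP)/(PP\S)  lex  "slowly"
[3,4] PP\S  lex  "this"
[2,4] S\PP  >  k=3
[0,4] S  <  k=2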